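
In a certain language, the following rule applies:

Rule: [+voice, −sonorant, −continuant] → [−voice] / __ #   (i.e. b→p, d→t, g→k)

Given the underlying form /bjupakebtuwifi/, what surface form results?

No segment of /bjupakebtuwifi/ meets the structural description of the rule, so the form surfaces unchanged.

bjupakebtuwifi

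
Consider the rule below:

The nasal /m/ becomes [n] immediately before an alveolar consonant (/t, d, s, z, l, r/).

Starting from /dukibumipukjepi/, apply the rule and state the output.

No segment of /dukibumipukjepi/ meets the structural description of the rule, so the form surfaces unchanged.

dukibumipukjepi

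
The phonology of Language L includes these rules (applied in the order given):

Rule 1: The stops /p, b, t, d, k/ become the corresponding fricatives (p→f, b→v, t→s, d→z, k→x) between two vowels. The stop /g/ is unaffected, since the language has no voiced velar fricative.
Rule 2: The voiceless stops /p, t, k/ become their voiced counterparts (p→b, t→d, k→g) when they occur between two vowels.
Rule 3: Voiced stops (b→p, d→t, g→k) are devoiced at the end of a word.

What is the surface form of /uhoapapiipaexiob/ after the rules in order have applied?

uhoafafiifaexiop

Rule 1 (intervocalic spirantization): /p/ is a stop between vowels /a/ and /a/, so it spirantizes to the fricative [f]. /p/ is a stop between vowels /a/ and /i/, so it spirantizes to the fricative [f]. /p/ is a stop between vowels /i/ and /a/, so it spirantizes to the fricative [f]. /uhoapapiipaexiob/ → uhoafafiifaexiob.
Rule 2 (intervocalic voicing): no segment meets the environment; /uhoafafiifaexiob/ is unchanged.
Rule 3 (final devoicing): /b/ is a voiced stop in word-final position, so it devoices to [p]. /uhoafafiifaexiob/ → uhoafafiifaexiop.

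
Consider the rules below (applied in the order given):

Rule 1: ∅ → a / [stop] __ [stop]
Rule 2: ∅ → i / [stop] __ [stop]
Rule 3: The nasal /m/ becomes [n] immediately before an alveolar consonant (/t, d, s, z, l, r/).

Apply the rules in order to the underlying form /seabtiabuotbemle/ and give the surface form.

Rule 1 (stop-cluster a-epenthesis): /b/ and /t/ form a stop–stop cluster, so [a] is inserted between them. /t/ and /b/ form a stop–stop cluster, so [a] is inserted between them. /seabtiabuotbemle/ → seabatiabuotabemle.
Rule 2 (stop-cluster i-epenthesis): no segment meets the environment; /seabatiabuotabemle/ is unchanged.
Rule 3 (nasal place assimilation): /m/ precedes the alveolar consonant /l/, so it assimilates in place to [n]. /seabatiabuotabemle/ → seabatiabuotabenle.

seabatiabuotabenle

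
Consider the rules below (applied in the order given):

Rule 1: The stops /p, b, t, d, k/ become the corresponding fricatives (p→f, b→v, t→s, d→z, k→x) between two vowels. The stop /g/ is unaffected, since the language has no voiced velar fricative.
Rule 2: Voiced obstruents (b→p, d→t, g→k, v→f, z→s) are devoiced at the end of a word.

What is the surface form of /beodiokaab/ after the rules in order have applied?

beozioxaap

Rule 1 (intervocalic spirantization): /d/ is a stop between vowels /o/ and /i/, so it spirantizes to the fricative [z]. /k/ is a stop between vowels /o/ and /a/, so it spirantizes to the fricative [x]. /beodiokaab/ → beozioxaab.
Rule 2 (final devoicing): /b/ is a voiced obstruent in word-final position, so it devoices to [p]. /beozioxaab/ → beozioxaap.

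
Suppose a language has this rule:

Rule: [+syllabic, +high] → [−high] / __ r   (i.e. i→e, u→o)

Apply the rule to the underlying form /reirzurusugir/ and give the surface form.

Scanning /reirzurusugir/: /i/ is a high vowel immediately before /r/, so it lowers to [e]; /u/ is a high vowel immediately before /r/, so it lowers to [o]; /u/ at position 8 is not in the conditioning environment; /u/ at position 10 is not in the conditioning environment; /i/ is a high vowel immediately before /r/, so it lowers to [e].
Result: [reerzorusuger].

reerzorusuger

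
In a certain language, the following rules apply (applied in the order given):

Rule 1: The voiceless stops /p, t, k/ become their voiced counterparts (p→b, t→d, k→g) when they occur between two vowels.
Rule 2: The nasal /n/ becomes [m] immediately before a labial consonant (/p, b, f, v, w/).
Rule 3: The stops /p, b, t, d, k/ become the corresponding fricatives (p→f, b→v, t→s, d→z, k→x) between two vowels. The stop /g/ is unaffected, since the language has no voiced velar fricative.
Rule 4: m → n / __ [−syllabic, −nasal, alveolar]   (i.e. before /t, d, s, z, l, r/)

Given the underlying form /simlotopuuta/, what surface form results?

sinlozovuuza

Rule 1 (intervocalic voicing): /t/ is a voiceless stop between vowels /o/ and /o/, so it voices to [d]. /p/ is a voiceless stop between vowels /o/ and /u/, so it voices to [b]. /t/ is a voiceless stop between vowels /u/ and /a/, so it voices to [d]. /simlotopuuta/ → simlodobuuda.
Rule 2 (nasal place assimilation): no segment meets the environment; /simlodobuuda/ is unchanged.
Rule 3 (intervocalic spirantization): /d/ is a stop between vowels /o/ and /o/, so it spirantizes to the fricative [z]. /b/ is a stop between vowels /o/ and /u/, so it spirantizes to the fricative [v]. /d/ is a stop between vowels /u/ and /a/, so it spirantizes to the fricative [z]. /simlodobuuda/ → simlozovuuza.
Rule 4 (nasal place assimilation): /m/ precedes the alveolar consonant /l/, so it assimilates in place to [n]. /simlozovuuza/ → sinlozovuuza.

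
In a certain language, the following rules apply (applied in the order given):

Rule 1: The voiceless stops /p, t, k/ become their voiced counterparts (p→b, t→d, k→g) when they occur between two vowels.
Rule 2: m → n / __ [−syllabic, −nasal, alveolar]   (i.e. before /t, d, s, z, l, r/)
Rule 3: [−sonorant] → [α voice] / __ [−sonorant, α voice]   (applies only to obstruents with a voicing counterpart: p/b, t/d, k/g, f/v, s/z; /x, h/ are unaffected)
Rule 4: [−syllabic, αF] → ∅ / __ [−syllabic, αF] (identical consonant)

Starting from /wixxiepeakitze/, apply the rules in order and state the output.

wixiebeagidze

Rule 1 (intervocalic voicing): /p/ is a voiceless stop between vowels /e/ and /e/, so it voices to [b]. /k/ is a voiceless stop between vowels /a/ and /i/, so it voices to [g]. /wixxiepeakitze/ → wixxiebeagitze.
Rule 2 (nasal place assimilation): no segment meets the environment; /wixxiebeagitze/ is unchanged.
Rule 3 (regressive voicing assimilation): /t/ precedes the voiced obstruent /z/, so it voices to [d] by assimilation. /wixxiebeagitze/ → wixxiebeagidze.
Rule 4 (degemination): /xx/ is a geminate; the first /x/ deletes. /wixxiebeagidze/ → wixiebeagidze.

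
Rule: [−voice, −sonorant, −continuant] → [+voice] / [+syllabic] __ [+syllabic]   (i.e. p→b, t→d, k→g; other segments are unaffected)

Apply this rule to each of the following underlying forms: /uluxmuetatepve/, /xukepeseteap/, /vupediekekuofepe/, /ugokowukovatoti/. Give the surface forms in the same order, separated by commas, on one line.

uluxmuedadepve, xugebesedeap, vubediegeguofebe, ugogowugovadodi

/uluxmuetatepve/: /t/ is a voiceless stop between vowels /e/ and /a/, so it voices to [d]. /t/ is a voiceless stop between vowels /a/ and /e/, so it voices to [d]. → [uluxmuedadepve].
/xukepeseteap/: /k/ is a voiceless stop between vowels /u/ and /e/, so it voices to [g]. /p/ is a voiceless stop between vowels /e/ and /e/, so it voices to [b]. /t/ is a voiceless stop between vowels /e/ and /e/, so it voices to [d]. → [xugebesedeap].
/vupediekekuofepe/: /p/ is a voiceless stop between vowels /u/ and /e/, so it voices to [b]. /k/ is a voiceless stop between vowels /e/ and /e/, so it voices to [g]. /k/ is a voiceless stop between vowels /e/ and /u/, so it voices to [g]. /p/ is a voiceless stop between vowels /e/ and /e/, so it voices to [b]. → [vubediegeguofebe].
/ugokowukovatoti/: /k/ is a voiceless stop between vowels /o/ and /o/, so it voices to [g]. /k/ is a voiceless stop between vowels /u/ and /o/, so it voices to [g]. /t/ is a voiceless stop between vowels /a/ and /o/, so it voices to [d]. /t/ is a voiceless stop between vowels /o/ and /i/, so it voices to [d]. → [ugogowugovadodi].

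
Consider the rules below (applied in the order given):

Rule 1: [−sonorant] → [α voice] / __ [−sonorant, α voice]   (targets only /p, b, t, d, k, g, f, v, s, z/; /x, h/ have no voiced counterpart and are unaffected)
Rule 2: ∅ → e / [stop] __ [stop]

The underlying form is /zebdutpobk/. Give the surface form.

Rule 1 (regressive voicing assimilation): /b/ precedes the voiceless obstruent /k/, so it devoices to [p] by assimilation. /zebdutpobk/ → zebdutpopk.
Rule 2 (stop-cluster e-epenthesis): /b/ and /d/ form a stop–stop cluster, so [e] is inserted between them. /t/ and /p/ form a stop–stop cluster, so [e] is inserted between them. /p/ and /k/ form a stop–stop cluster, so [e] is inserted between them. /zebdutpopk/ → zebedutepopek.

zebedutepopek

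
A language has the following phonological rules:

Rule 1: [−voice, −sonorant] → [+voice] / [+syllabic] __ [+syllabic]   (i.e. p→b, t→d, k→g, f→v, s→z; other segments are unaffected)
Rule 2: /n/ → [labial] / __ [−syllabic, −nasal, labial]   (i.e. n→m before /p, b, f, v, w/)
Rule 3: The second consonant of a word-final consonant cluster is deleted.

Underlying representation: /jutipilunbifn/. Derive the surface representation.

judibilumbif

Rule 1 (intervocalic voicing): /t/ is a voiceless obstruent between vowels /u/ and /i/, so it voices to [d]. /p/ is a voiceless obstruent between vowels /i/ and /i/, so it voices to [b]. /jutipilunbifn/ → judibilunbifn.
Rule 2 (nasal place assimilation): /n/ precedes the labial consonant /b/, so it assimilates in place to [m]. /judibilunbifn/ → judibilumbifn.
Rule 3 (final cluster simplification): /n/ is the second consonant of a word-final cluster /fn/, so it deletes. /judibilumbifn/ → judibilumbif.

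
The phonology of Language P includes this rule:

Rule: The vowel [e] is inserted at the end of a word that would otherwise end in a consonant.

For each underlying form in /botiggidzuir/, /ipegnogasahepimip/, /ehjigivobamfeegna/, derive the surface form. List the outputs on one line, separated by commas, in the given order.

botiggidzuire, ipegnogasahepimipe, ehjigivobamfeegna

/botiggidzuir/: the form ends in the consonant /r/, so [e] is inserted word-finally. → [botiggidzuire].
/ipegnogasahepimip/: the form ends in the consonant /p/, so [e] is inserted word-finally. → [ipegnogasahepimipe].
/ehjigivobamfeegna/: the rule's environment is not met; surfaces unchanged as [ehjigivobamfeegna].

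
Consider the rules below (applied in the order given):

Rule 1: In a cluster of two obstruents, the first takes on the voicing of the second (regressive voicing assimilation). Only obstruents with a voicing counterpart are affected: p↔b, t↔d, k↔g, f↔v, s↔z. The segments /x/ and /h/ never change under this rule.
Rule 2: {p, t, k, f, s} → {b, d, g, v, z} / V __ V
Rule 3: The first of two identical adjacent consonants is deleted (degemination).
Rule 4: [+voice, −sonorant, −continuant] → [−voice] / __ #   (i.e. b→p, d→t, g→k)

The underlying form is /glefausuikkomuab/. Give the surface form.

glevauzuikomuap

Rule 1 (regressive voicing assimilation): no segment meets the environment; /glefausuikkomuab/ is unchanged.
Rule 2 (intervocalic voicing): /f/ is a voiceless obstruent between vowels /e/ and /a/, so it voices to [v]. /s/ is a voiceless obstruent between vowels /u/ and /u/, so it voices to [z]. /glefausuikkomuab/ → glevauzuikkomuab.
Rule 3 (degemination): /kk/ is a geminate; the first /k/ deletes. /glevauzuikkomuab/ → glevauzuikomuab.
Rule 4 (final devoicing): /b/ is a voiced stop in word-final position, so it devoices to [p]. /glevauzuikomuab/ → glevauzuikomuap.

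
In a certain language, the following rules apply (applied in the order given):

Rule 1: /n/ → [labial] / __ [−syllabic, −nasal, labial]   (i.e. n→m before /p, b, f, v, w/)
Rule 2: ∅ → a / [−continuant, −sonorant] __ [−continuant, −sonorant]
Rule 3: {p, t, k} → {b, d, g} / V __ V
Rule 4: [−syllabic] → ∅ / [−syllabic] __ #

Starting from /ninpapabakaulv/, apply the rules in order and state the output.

nimpababagaul

Rule 1 (nasal place assimilation): /n/ precedes the labial consonant /p/, so it assimilates in place to [m]. /ninpapabakaulv/ → nimpapabakaulv.
Rule 2 (stop-cluster a-epenthesis): no segment meets the environment; /nimpapabakaulv/ is unchanged.
Rule 3 (intervocalic voicing): /p/ is a voiceless stop between vowels /a/ and /a/, so it voices to [b]. /k/ is a voiceless stop between vowels /a/ and /a/, so it voices to [g]. /nimpapabakaulv/ → nimpababagaulv.
Rule 4 (final cluster simplification): /v/ is the second consonant of a word-final cluster /lv/, so it deletes. /nimpababagaulv/ → nimpababagaul.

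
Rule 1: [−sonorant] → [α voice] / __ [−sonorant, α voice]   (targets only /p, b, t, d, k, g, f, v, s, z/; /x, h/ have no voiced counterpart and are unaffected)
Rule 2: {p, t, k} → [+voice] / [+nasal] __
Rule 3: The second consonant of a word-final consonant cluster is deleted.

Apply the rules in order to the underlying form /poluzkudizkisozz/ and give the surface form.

Rule 1 (regressive voicing assimilation): /z/ precedes the voiceless obstruent /k/, so it devoices to [s] by assimilation. /z/ precedes the voiceless obstruent /k/, so it devoices to [s] by assimilation. /poluzkudizkisozz/ → poluskudiskisozz.
Rule 2 (post-nasal voicing): no segment meets the environment; /poluskudiskisozz/ is unchanged.
Rule 3 (final cluster simplification): /z/ is the second consonant of a word-final cluster /zz/, so it deletes. /poluskudiskisozz/ → poluskudiskisoz.

poluskudiskisoz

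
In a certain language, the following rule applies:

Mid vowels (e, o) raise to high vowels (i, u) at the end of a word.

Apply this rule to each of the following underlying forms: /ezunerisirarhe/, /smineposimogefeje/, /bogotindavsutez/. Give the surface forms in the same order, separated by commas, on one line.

/ezunerisirarhe/: /e/ is a mid vowel in word-final position, so it raises to [i]. → [ezunerisirarhi].
/smineposimogefeje/: /e/ is a mid vowel in word-final position, so it raises to [i]. → [smineposimogefeji].
/bogotindavsutez/: the rule's environment is not met; surfaces unchanged as [bogotindavsutez].

ezunerisirarhi, smineposimogefeji, bogotindavsutez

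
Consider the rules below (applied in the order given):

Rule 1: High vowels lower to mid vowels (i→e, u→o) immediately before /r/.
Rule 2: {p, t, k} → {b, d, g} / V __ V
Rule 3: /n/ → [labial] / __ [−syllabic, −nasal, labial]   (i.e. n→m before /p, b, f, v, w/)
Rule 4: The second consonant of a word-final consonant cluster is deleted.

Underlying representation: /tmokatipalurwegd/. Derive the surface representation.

tmogadibalorweg

Rule 1 (pre-rhotic lowering): /u/ is a high vowel immediately before /r/, so it lowers to [o]. /tmokatipalurwegd/ → tmokatipalorwegd.
Rule 2 (intervocalic voicing): /k/ is a voiceless stop between vowels /o/ and /a/, so it voices to [g]. /t/ is a voiceless stop between vowels /a/ and /i/, so it voices to [d]. /p/ is a voiceless stop between vowels /i/ and /a/, so it voices to [b]. /tmokatipalorwegd/ → tmogadibalorwegd.
Rule 3 (nasal place assimilation): no segment meets the environment; /tmogadibalorwegd/ is unchanged.
Rule 4 (final cluster simplification): /d/ is the second consonant of a word-final cluster /gd/, so it deletes. /tmogadibalorwegd/ → tmogadibalorweg.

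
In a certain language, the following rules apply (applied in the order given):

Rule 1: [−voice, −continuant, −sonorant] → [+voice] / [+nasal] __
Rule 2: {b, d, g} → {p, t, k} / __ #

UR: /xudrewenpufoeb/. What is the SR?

xudrewenbufoep

Rule 1 (post-nasal voicing): /p/ is a voiceless stop immediately after the nasal /n/, so it voices to [b]. /xudrewenpufoeb/ → xudrewenbufoeb.
Rule 2 (final devoicing): /b/ is a voiced stop in word-final position, so it devoices to [p]. /xudrewenbufoeb/ → xudrewenbufoep.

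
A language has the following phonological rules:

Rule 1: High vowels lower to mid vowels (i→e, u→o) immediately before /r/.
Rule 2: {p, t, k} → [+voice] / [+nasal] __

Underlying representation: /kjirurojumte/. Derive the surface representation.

Rule 1 (pre-rhotic lowering): /i/ is a high vowel immediately before /r/, so it lowers to [e]. /u/ is a high vowel immediately before /r/, so it lowers to [o]. /kjirurojumte/ → kjerorojumte.
Rule 2 (post-nasal voicing): /t/ is a voiceless stop immediately after the nasal /m/, so it voices to [d]. /kjerorojumte/ → kjerorojumde.

kjerorojumde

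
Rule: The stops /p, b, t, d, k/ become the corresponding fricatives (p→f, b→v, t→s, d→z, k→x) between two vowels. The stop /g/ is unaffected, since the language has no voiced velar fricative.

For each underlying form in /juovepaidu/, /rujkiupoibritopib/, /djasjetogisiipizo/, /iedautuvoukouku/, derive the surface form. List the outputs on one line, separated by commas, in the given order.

juovefaizu, rujkiufoibrisofib, djasjesogisiifizo, iezausuvouxouxu

/juovepaidu/: /p/ is a stop between vowels /e/ and /a/, so it spirantizes to the fricative [f]. /d/ is a stop between vowels /i/ and /u/, so it spirantizes to the fricative [z]. → [juovefaizu].
/rujkiupoibritopib/: /p/ is a stop between vowels /u/ and /o/, so it spirantizes to the fricative [f]. /t/ is a stop between vowels /i/ and /o/, so it spirantizes to the fricative [s]. /p/ is a stop between vowels /o/ and /i/, so it spirantizes to the fricative [f]. → [rujkiufoibrisofib].
/djasjetogisiipizo/: /t/ is a stop between vowels /e/ and /o/, so it spirantizes to the fricative [s]. /p/ is a stop between vowels /i/ and /i/, so it spirantizes to the fricative [f]. → [djasjesogisiifizo].
/iedautuvoukouku/: /d/ is a stop between vowels /e/ and /a/, so it spirantizes to the fricative [z]. /t/ is a stop between vowels /u/ and /u/, so it spirantizes to the fricative [s]. /k/ is a stop between vowels /u/ and /o/, so it spirantizes to the fricative [x]. /k/ is a stop between vowels /u/ and /u/, so it spirantizes to the fricative [x]. → [iezausuvouxouxu].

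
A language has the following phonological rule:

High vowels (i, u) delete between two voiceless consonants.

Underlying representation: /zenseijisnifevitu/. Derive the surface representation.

zenseijisnifevitu

No segment of /zenseijisnifevitu/ meets the structural description of the rule, so the form surfaces unchanged.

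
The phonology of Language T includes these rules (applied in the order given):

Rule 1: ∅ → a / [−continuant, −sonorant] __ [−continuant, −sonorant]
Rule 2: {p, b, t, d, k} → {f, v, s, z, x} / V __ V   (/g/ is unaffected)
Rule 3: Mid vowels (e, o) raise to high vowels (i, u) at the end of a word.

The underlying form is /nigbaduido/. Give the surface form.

nigavazuizu

Rule 1 (stop-cluster a-epenthesis): /g/ and /b/ form a stop–stop cluster, so [a] is inserted between them. /nigbaduido/ → nigabaduido.
Rule 2 (intervocalic spirantization): /b/ is a stop between vowels /a/ and /a/, so it spirantizes to the fricative [v]. /d/ is a stop between vowels /a/ and /u/, so it spirantizes to the fricative [z]. /d/ is a stop between vowels /i/ and /o/, so it spirantizes to the fricative [z]. /nigabaduido/ → nigavazuizo.
Rule 3 (final vowel raising): /o/ is a mid vowel in word-final position, so it raises to [u]. /nigavazuizo/ → nigavazuizu.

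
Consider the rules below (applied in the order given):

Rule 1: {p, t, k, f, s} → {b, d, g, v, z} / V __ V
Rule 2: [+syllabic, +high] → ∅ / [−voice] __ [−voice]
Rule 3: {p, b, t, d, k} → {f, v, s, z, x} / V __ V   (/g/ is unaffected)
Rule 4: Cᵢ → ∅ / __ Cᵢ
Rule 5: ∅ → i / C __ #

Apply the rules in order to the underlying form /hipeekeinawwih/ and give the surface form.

Rule 1 (intervocalic voicing): /p/ is a voiceless obstruent between vowels /i/ and /e/, so it voices to [b]. /k/ is a voiceless obstruent between vowels /e/ and /e/, so it voices to [g]. /hipeekeinawwih/ → hibeegeinawwih.
Rule 2 (high vowel syncope): no segment meets the environment; /hibeegeinawwih/ is unchanged.
Rule 3 (intervocalic spirantization): /b/ is a stop between vowels /i/ and /e/, so it spirantizes to the fricative [v]. /hibeegeinawwih/ → hiveegeinawwih.
Rule 4 (degemination): /ww/ is a geminate; the first /w/ deletes. /hiveegeinawwih/ → hiveegeinawih.
Rule 5 (final i-epenthesis): the form ends in the consonant /h/, so [i] is inserted word-finally. /hiveegeinawih/ → hiveegeinawihi.

hiveegeinawihi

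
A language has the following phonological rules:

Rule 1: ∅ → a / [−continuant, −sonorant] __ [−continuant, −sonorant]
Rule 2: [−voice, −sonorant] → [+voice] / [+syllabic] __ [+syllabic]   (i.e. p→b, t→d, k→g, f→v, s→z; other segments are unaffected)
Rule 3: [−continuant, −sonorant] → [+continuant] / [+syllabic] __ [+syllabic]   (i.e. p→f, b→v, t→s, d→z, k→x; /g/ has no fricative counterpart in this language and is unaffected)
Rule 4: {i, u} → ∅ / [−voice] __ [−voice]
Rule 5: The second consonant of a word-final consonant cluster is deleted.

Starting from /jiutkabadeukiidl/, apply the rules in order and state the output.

jiuzagavazeugiid

Rule 1 (stop-cluster a-epenthesis): /t/ and /k/ form a stop–stop cluster, so [a] is inserted between them. /jiutkabadeukiidl/ → jiutakabadeukiidl.
Rule 2 (intervocalic voicing): /t/ is a voiceless obstruent between vowels /u/ and /a/, so it voices to [d]. /k/ is a voiceless obstruent between vowels /a/ and /a/, so it voices to [g]. /k/ is a voiceless obstruent between vowels /u/ and /i/, so it voices to [g]. /jiutakabadeukiidl/ → jiudagabadeugiidl.
Rule 3 (intervocalic spirantization): /d/ is a stop between vowels /u/ and /a/, so it spirantizes to the fricative [z]. /b/ is a stop between vowels /a/ and /a/, so it spirantizes to the fricative [v]. /d/ is a stop between vowels /a/ and /e/, so it spirantizes to the fricative [z]. /jiudagabadeugiidl/ → jiuzagavazeugiidl.
Rule 4 (high vowel syncope): no segment meets the environment; /jiuzagavazeugiidl/ is unchanged.
Rule 5 (final cluster simplification): /l/ is the second consonant of a word-final cluster /dl/, so it deletes. /jiuzagavazeugiidl/ → jiuzagavazeugiid.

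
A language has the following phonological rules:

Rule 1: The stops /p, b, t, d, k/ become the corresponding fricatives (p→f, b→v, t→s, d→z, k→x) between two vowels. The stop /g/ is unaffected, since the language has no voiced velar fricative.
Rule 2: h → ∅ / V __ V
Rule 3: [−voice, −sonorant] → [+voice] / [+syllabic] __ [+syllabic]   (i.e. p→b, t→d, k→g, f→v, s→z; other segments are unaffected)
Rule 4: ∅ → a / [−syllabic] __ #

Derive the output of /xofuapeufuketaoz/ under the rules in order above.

Rule 1 (intervocalic spirantization): /p/ is a stop between vowels /a/ and /e/, so it spirantizes to the fricative [f]. /k/ is a stop between vowels /u/ and /e/, so it spirantizes to the fricative [x]. /t/ is a stop between vowels /e/ and /a/, so it spirantizes to the fricative [s]. /xofuapeufuketaoz/ → xofuafeufuxesaoz.
Rule 2 (intervocalic h-deletion): no segment meets the environment; /xofuafeufuxesaoz/ is unchanged.
Rule 3 (intervocalic voicing): /f/ is a voiceless obstruent between vowels /o/ and /u/, so it voices to [v]. /f/ is a voiceless obstruent between vowels /a/ and /e/, so it voices to [v]. /f/ is a voiceless obstruent between vowels /u/ and /u/, so it voices to [v]. /s/ is a voiceless obstruent between vowels /e/ and /a/, so it voices to [z]. /xofuafeufuxesaoz/ → xovuaveuvuxezaoz.
Rule 4 (final a-epenthesis): the form ends in the consonant /z/, so [a] is inserted word-finally. /xovuaveuvuxezaoz/ → xovuaveuvuxezaoza.

xovuaveuvuxezaoza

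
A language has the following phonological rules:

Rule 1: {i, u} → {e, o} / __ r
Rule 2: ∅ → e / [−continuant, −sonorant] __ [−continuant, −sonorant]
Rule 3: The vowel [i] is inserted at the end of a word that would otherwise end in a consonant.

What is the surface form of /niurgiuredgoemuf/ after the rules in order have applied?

Rule 1 (pre-rhotic lowering): /u/ is a high vowel immediately before /r/, so it lowers to [o]. /u/ is a high vowel immediately before /r/, so it lowers to [o]. /niurgiuredgoemuf/ → niorgioredgoemuf.
Rule 2 (stop-cluster e-epenthesis): /d/ and /g/ form a stop–stop cluster, so [e] is inserted between them. /niorgioredgoemuf/ → niorgioredegoemuf.
Rule 3 (final i-epenthesis): the form ends in the consonant /f/, so [i] is inserted word-finally. /niorgioredegoemuf/ → niorgioredegoemufi.

niorgioredegoemufi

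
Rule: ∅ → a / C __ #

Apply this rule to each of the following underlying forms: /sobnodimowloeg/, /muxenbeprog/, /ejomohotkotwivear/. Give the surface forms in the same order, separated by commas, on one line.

sobnodimowloega, muxenbeproga, ejomohotkotwiveara

/sobnodimowloeg/: the form ends in the consonant /g/, so [a] is inserted word-finally. → [sobnodimowloega].
/muxenbeprog/: the form ends in the consonant /g/, so [a] is inserted word-finally. → [muxenbeproga].
/ejomohotkotwivear/: the form ends in the consonant /r/, so [a] is inserted word-finally. → [ejomohotkotwiveara].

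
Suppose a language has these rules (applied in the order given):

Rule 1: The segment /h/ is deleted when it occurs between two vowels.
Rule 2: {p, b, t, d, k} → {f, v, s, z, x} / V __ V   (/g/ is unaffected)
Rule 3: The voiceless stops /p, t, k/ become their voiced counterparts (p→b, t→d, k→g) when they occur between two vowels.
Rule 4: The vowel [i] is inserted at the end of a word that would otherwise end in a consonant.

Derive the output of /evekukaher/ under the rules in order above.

Rule 1 (intervocalic h-deletion): /h/ occurs between vowels /a/ and /e/, so it deletes. /evekukaher/ → evekukaer.
Rule 2 (intervocalic spirantization): /k/ is a stop between vowels /e/ and /u/, so it spirantizes to the fricative [x]. /k/ is a stop between vowels /u/ and /a/, so it spirantizes to the fricative [x]. /evekukaer/ → evexuxaer.
Rule 3 (intervocalic voicing): no segment meets the environment; /evexuxaer/ is unchanged.
Rule 4 (final i-epenthesis): the form ends in the consonant /r/, so [i] is inserted word-finally. /evexuxaer/ → evexuxaeri.

evexuxaeri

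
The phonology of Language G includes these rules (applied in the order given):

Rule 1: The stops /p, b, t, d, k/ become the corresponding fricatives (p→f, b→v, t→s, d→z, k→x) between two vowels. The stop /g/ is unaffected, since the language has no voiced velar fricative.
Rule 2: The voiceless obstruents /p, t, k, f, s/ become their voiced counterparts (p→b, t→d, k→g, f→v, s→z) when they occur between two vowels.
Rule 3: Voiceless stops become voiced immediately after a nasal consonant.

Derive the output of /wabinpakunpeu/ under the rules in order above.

wavinbaxunbeu

Rule 1 (intervocalic spirantization): /b/ is a stop between vowels /a/ and /i/, so it spirantizes to the fricative [v]. /k/ is a stop between vowels /a/ and /u/, so it spirantizes to the fricative [x]. /wabinpakunpeu/ → wavinpaxunpeu.
Rule 2 (intervocalic voicing): no segment meets the environment; /wavinpaxunpeu/ is unchanged.
Rule 3 (post-nasal voicing): /p/ is a voiceless stop immediately after the nasal /n/, so it voices to [b]. /p/ is a voiceless stop immediately after the nasal /n/, so it voices to [b]. /wavinpaxunpeu/ → wavinbaxunbeu.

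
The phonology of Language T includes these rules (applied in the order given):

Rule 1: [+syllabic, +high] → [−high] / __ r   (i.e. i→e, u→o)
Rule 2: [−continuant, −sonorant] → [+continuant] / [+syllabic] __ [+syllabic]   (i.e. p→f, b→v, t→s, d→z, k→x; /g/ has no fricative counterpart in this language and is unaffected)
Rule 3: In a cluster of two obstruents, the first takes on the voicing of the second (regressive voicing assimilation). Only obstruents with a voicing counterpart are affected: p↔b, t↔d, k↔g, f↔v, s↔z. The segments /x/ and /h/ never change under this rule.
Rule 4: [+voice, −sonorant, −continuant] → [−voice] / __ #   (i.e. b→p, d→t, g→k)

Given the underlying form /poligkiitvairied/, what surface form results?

polikkiidvaeriet

Rule 1 (pre-rhotic lowering): /i/ is a high vowel immediately before /r/, so it lowers to [e]. /poligkiitvairied/ → poligkiitvaeried.
Rule 2 (intervocalic spirantization): no segment meets the environment; /poligkiitvaeried/ is unchanged.
Rule 3 (regressive voicing assimilation): /g/ precedes the voiceless obstruent /k/, so it devoices to [k] by assimilation. /t/ precedes the voiced obstruent /v/, so it voices to [d] by assimilation. /poligkiitvaeried/ → polikkiidvaeried.
Rule 4 (final devoicing): /d/ is a voiced stop in word-final position, so it devoices to [t]. /polikkiidvaeried/ → polikkiidvaeriet.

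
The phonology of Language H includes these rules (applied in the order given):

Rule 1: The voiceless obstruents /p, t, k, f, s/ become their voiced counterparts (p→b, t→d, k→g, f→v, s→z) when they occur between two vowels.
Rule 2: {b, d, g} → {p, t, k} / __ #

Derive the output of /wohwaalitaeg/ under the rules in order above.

wohwaalidaek

Rule 1 (intervocalic voicing): /t/ is a voiceless obstruent between vowels /i/ and /a/, so it voices to [d]. /wohwaalitaeg/ → wohwaalidaeg.
Rule 2 (final devoicing): /g/ is a voiced stop in word-final position, so it devoices to [k]. /wohwaalidaeg/ → wohwaalidaek.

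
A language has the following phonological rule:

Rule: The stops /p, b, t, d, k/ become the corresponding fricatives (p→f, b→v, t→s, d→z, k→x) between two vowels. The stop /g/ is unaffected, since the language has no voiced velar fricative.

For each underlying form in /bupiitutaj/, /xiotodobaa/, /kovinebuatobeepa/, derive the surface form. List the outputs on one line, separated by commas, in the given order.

/bupiitutaj/: /p/ is a stop between vowels /u/ and /i/, so it spirantizes to the fricative [f]. /t/ is a stop between vowels /i/ and /u/, so it spirantizes to the fricative [s]. /t/ is a stop between vowels /u/ and /a/, so it spirantizes to the fricative [s]. → [bufiisusaj].
/xiotodobaa/: /t/ is a stop between vowels /o/ and /o/, so it spirantizes to the fricative [s]. /d/ is a stop between vowels /o/ and /o/, so it spirantizes to the fricative [z]. /b/ is a stop between vowels /o/ and /a/, so it spirantizes to the fricative [v]. → [xiosozovaa].
/kovinebuatobeepa/: /b/ is a stop between vowels /e/ and /u/, so it spirantizes to the fricative [v]. /t/ is a stop between vowels /a/ and /o/, so it spirantizes to the fricative [s]. /b/ is a stop between vowels /o/ and /e/, so it spirantizes to the fricative [v]. /p/ is a stop between vowels /e/ and /a/, so it spirantizes to the fricative [f]. → [kovinevuasoveefa].

bufiisusaj, xiosozovaa, kovinevuasoveefa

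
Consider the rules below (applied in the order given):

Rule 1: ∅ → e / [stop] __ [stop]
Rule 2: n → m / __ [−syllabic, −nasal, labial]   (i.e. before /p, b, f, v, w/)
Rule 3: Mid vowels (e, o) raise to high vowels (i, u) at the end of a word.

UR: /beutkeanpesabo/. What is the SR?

Rule 1 (stop-cluster e-epenthesis): /t/ and /k/ form a stop–stop cluster, so [e] is inserted between them. /beutkeanpesabo/ → beutekeanpesabo.
Rule 2 (nasal place assimilation): /n/ precedes the labial consonant /p/, so it assimilates in place to [m]. /beutekeanpesabo/ → beutekeampesabo.
Rule 3 (final vowel raising): /o/ is a mid vowel in word-final position, so it raises to [u]. /beutekeampesabo/ → beutekeampesabu.

beutekeampesabu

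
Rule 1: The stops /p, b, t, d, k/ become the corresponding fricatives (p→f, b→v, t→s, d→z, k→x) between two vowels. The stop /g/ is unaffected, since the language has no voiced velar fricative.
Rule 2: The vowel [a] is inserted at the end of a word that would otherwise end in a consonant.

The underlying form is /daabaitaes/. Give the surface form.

Rule 1 (intervocalic spirantization): /b/ is a stop between vowels /a/ and /a/, so it spirantizes to the fricative [v]. /t/ is a stop between vowels /i/ and /a/, so it spirantizes to the fricative [s]. /daabaitaes/ → daavaisaes.
Rule 2 (final a-epenthesis): the form ends in the consonant /s/, so [a] is inserted word-finally. /daavaisaes/ → daavaisaesa.

daavaisaesa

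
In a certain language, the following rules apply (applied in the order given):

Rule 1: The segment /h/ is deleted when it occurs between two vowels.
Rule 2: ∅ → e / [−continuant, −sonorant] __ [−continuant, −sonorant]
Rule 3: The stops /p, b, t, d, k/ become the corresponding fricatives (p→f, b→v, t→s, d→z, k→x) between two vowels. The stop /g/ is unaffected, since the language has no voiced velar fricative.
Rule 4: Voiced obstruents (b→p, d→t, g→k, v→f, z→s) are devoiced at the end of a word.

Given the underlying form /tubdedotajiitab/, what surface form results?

Rule 1 (intervocalic h-deletion): no segment meets the environment; /tubdedotajiitab/ is unchanged.
Rule 2 (stop-cluster e-epenthesis): /b/ and /d/ form a stop–stop cluster, so [e] is inserted between them. /tubdedotajiitab/ → tubededotajiitab.
Rule 3 (intervocalic spirantization): /b/ is a stop between vowels /u/ and /e/, so it spirantizes to the fricative [v]. /d/ is a stop between vowels /e/ and /e/, so it spirantizes to the fricative [z]. /d/ is a stop between vowels /e/ and /o/, so it spirantizes to the fricative [z]. /t/ is a stop between vowels /o/ and /a/, so it spirantizes to the fricative [s]. /t/ is a stop between vowels /i/ and /a/, so it spirantizes to the fricative [s]. /tubededotajiitab/ → tuvezezosajiisab.
Rule 4 (final devoicing): /b/ is a voiced obstruent in word-final position, so it devoices to [p]. /tuvezezosajiisab/ → tuvezezosajiisap.

tuvezezosajiisap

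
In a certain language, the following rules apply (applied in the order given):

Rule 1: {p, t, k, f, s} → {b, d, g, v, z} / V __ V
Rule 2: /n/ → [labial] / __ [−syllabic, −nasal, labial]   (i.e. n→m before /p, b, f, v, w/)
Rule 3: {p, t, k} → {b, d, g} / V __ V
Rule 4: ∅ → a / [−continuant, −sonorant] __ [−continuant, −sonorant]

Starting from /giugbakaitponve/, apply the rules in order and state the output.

Rule 1 (intervocalic voicing): /k/ is a voiceless obstruent between vowels /a/ and /a/, so it voices to [g]. /giugbakaitponve/ → giugbagaitponve.
Rule 2 (nasal place assimilation): /n/ precedes the labial consonant /v/, so it assimilates in place to [m]. /giugbagaitponve/ → giugbagaitpomve.
Rule 3 (intervocalic voicing): no segment meets the environment; /giugbagaitpomve/ is unchanged.
Rule 4 (stop-cluster a-epenthesis): /g/ and /b/ form a stop–stop cluster, so [a] is inserted between them. /t/ and /p/ form a stop–stop cluster, so [a] is inserted between them. /giugbagaitpomve/ → giugabagaitapomve.

giugabagaitapomve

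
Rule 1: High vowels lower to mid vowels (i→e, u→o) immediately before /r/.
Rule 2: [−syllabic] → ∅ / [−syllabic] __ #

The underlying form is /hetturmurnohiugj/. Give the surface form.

Rule 1 (pre-rhotic lowering): /u/ is a high vowel immediately before /r/, so it lowers to [o]. /u/ is a high vowel immediately before /r/, so it lowers to [o]. /hetturmurnohiugj/ → hettormornohiugj.
Rule 2 (final cluster simplification): /j/ is the second consonant of a word-final cluster /gj/, so it deletes. /hettormornohiugj/ → hettormornohiug.

hettormornohiug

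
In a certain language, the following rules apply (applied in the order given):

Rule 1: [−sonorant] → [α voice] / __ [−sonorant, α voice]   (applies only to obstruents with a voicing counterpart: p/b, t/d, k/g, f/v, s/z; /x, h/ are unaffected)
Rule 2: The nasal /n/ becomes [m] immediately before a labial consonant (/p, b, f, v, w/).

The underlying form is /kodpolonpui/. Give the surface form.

kotpolompui

Rule 1 (regressive voicing assimilation): /d/ precedes the voiceless obstruent /p/, so it devoices to [t] by assimilation. /kodpolonpui/ → kotpolonpui.
Rule 2 (nasal place assimilation): /n/ precedes the labial consonant /p/, so it assimilates in place to [m]. /kotpolonpui/ → kotpolompui.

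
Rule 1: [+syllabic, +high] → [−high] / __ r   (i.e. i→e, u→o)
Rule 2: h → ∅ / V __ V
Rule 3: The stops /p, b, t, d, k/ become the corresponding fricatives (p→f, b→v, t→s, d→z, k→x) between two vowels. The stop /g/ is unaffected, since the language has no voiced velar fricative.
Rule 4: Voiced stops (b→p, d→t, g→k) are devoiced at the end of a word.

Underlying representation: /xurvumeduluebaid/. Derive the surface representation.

Rule 1 (pre-rhotic lowering): /u/ is a high vowel immediately before /r/, so it lowers to [o]. /xurvumeduluebaid/ → xorvumeduluebaid.
Rule 2 (intervocalic h-deletion): no segment meets the environment; /xorvumeduluebaid/ is unchanged.
Rule 3 (intervocalic spirantization): /d/ is a stop between vowels /e/ and /u/, so it spirantizes to the fricative [z]. /b/ is a stop between vowels /e/ and /a/, so it spirantizes to the fricative [v]. /xorvumeduluebaid/ → xorvumezuluevaid.
Rule 4 (final devoicing): /d/ is a voiced stop in word-final position, so it devoices to [t]. /xorvumezuluevaid/ → xorvumezuluevait.

xorvumezuluevait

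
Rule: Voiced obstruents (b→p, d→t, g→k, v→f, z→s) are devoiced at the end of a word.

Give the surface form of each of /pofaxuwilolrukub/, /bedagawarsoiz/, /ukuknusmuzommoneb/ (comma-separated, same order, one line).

pofaxuwilolrukup, bedagawarsois, ukuknusmuzommonep

/pofaxuwilolrukub/: /b/ is a voiced obstruent in word-final position, so it devoices to [p]. → [pofaxuwilolrukup].
/bedagawarsoiz/: /z/ is a voiced obstruent in word-final position, so it devoices to [s]. → [bedagawarsois].
/ukuknusmuzommoneb/: /b/ is a voiced obstruent in word-final position, so it devoices to [p]. → [ukuknusmuzommonep].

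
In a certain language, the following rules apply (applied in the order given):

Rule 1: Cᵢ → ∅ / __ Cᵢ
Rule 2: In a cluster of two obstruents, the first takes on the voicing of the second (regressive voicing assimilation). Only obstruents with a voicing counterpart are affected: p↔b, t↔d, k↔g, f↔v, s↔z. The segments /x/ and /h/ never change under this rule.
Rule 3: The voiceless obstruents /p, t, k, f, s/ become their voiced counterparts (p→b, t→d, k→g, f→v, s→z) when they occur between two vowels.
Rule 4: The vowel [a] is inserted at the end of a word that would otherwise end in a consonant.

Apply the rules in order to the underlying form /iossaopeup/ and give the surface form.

Rule 1 (degemination): /ss/ is a geminate; the first /s/ deletes. /iossaopeup/ → iosaopeup.
Rule 2 (regressive voicing assimilation): no segment meets the environment; /iosaopeup/ is unchanged.
Rule 3 (intervocalic voicing): /s/ is a voiceless obstruent between vowels /o/ and /a/, so it voices to [z]. /p/ is a voiceless obstruent between vowels /o/ and /e/, so it voices to [b]. /iosaopeup/ → iozaobeup.
Rule 4 (final a-epenthesis): the form ends in the consonant /p/, so [a] is inserted word-finally. /iozaobeup/ → iozaobeupa.

iozaobeupa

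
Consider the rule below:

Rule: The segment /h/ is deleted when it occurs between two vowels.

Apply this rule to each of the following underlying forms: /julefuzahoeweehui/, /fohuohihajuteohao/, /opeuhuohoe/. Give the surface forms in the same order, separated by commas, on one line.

/julefuzahoeweehui/: /h/ occurs between vowels /a/ and /o/, so it deletes. /h/ occurs between vowels /e/ and /u/, so it deletes. → [julefuzaoeweeui].
/fohuohihajuteohao/: /h/ occurs between vowels /o/ and /u/, so it deletes. /h/ occurs between vowels /o/ and /i/, so it deletes. /h/ occurs between vowels /i/ and /a/, so it deletes. /h/ occurs between vowels /o/ and /a/, so it deletes. → [fouoiajuteoao].
/opeuhuohoe/: /h/ occurs between vowels /u/ and /u/, so it deletes. /h/ occurs between vowels /o/ and /o/, so it deletes. → [opeuuooe].

julefuzaoeweeui, fouoiajuteoao, opeuuooe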